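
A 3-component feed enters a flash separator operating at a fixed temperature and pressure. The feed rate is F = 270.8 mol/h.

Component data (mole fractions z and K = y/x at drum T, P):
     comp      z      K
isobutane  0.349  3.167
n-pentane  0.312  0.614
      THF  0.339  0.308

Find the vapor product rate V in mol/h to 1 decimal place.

V = 89.0 mol/h

Let ψ = V/F and solve Σ zᵢ(Kᵢ−1)/(1+ψ(Kᵢ−1)) = 0.
g(0) = ΣzᵢKᵢ − 1 = 0.401 and g(1) = 1 − Σzᵢ/Kᵢ = -0.719, so a root lies in (0, 1).
Iterate (Newton) starting at ψ = 0.5:
  ψ = 0.500: g = -0.1449, g' = -0.828 → ψ = 0.325
  ψ = 0.325: g = 0.0034, g' = -0.895 → ψ = 0.329
Converged at ψ = 0.329.
Then V = ψ·F = 0.3288·270.8 = 89.0 mol/h and L = F − V = 181.8 mol/h.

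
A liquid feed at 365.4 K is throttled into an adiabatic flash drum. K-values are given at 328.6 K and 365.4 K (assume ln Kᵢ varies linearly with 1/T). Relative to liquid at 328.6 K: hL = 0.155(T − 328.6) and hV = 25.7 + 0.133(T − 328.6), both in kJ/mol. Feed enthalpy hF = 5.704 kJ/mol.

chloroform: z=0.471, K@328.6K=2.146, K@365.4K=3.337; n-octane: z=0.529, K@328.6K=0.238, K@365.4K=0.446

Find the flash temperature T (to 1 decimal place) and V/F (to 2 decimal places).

T = 331.8 K, V/F = 0.20

Adiabatic flash: solve Rachford–Rice at each trial T, then check hF = ψ·hV(T) + (1−ψ)·hL(T).
  T = 328.6 K: K = (2.146, 0.238), RR gives ψ = 0.157, H_out = 4.022 kJ/mol
  T = 365.4 K: K = (3.337, 0.446), RR gives ψ = 0.624, H_out = 21.231 kJ/mol
  T = 347.0 K: K = (2.708, 0.331), RR gives ψ = 0.395, H_out = 12.832 kJ/mol
  T = 337.8 K: K = (2.418, 0.282), RR gives ψ = 0.283, H_out = 8.642 kJ/mol
  T = 333.2 K: K = (2.280, 0.259), RR gives ψ = 0.223, H_out = 6.413 kJ/mol
  T = 330.9 K: K = (2.212, 0.249), RR gives ψ = 0.190, H_out = 5.242 kJ/mol
Linear interpolation between T = 330.9 (H_out = 5.242) and T = 333.2 (H_out = 6.413) on hF = 5.704 gives T ≈ 331.8 K, at which ψ = 0.20.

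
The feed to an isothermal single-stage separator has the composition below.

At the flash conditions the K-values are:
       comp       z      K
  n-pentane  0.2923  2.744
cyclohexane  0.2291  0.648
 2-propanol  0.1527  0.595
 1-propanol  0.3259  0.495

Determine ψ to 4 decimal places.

Rachford–Rice: g(ψ) = Σ zᵢ(Kᵢ−1)/(1+ψ(Kᵢ−1)) = 0.
Feasibility: ΣzᵢKᵢ = 1.2027, Σzᵢ/Kᵢ = 1.3751 — both > 1, two phases present.
Iterate (Newton) starting at ψ = 0.5:
  ψ = 0.5000: g = -0.12327, g' = -0.4836 → ψ = 0.2451
  ψ = 0.2451: g = 0.01237, g' = -0.6094 → ψ = 0.2654
  ψ = 0.2654: g = 0.00018, g' = -0.5923 → ψ = 0.2657
Converged at ψ = 0.2657.

ψ = 0.2657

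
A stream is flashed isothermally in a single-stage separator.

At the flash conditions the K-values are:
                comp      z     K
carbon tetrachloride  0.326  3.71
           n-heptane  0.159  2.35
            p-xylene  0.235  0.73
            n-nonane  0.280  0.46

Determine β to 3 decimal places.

β = 0.859

Newton–Raphson from β = 0.7:
  β = 0.700: g = 0.0940, g' = -0.599 → β = 0.857
  β = 0.857: g = 0.0015, g' = -0.591 → β = 0.859
Converged at β = 0.859.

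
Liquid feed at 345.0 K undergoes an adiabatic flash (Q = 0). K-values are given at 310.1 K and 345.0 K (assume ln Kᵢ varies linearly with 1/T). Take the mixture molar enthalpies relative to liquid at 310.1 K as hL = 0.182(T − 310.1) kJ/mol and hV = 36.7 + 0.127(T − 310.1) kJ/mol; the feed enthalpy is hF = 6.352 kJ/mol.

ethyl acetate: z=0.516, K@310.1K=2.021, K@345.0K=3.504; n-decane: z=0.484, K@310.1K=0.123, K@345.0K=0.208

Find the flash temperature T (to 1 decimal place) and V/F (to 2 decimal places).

Adiabatic flash: solve Rachford–Rice at each trial T, then check hF = ψ·hV(T) + (1−ψ)·hL(T).
  T = 310.1 K: K = (2.021, 0.123), RR gives ψ = 0.114, H_out = 4.196 kJ/mol
  T = 345.0 K: K = (3.504, 0.208), RR gives ψ = 0.458, H_out = 22.289 kJ/mol
  T = 327.6 K: K = (2.703, 0.162), RR gives ψ = 0.332, H_out = 15.040 kJ/mol
  T = 318.9 K: K = (2.348, 0.142), RR gives ψ = 0.242, H_out = 10.381 kJ/mol
  T = 314.5 K: K = (2.181, 0.132), RR gives ψ = 0.185, H_out = 7.537 kJ/mol
  T = 312.3 K: K = (2.100, 0.128), RR gives ψ = 0.151, H_out = 5.940 kJ/mol
  T = 313.4 K: K = (2.140, 0.130), RR gives ψ = 0.169, H_out = 6.755 kJ/mol
  T = 312.9 K: K = (2.122, 0.129), RR gives ψ = 0.161, H_out = 6.389 kJ/mol
  T = 312.6 K: K = (2.111, 0.128), RR gives ψ = 0.156, H_out = 6.166 kJ/mol
  T = 312.8 K: K = (2.118, 0.129), RR gives ψ = 0.159, H_out = 6.315 kJ/mol
Continuing to bisect between 312.8 K and 312.9 K converges to T = 312.8 K, at which ψ = 0.16.

T = 312.8 K, V/F = 0.16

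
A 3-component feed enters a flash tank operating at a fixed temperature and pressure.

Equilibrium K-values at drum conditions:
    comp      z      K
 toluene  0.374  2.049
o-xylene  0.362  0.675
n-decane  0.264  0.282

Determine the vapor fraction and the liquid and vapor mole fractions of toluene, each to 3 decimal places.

ψ = 0.156, x_toluene = 0.322, y_toluene = 0.659

Let ψ = V/F and solve Σ zᵢ(Kᵢ−1)/(1+ψ(Kᵢ−1)) = 0.
g(0) = ΣzᵢKᵢ − 1 = 0.085 and g(1) = 1 − Σzᵢ/Kᵢ = -0.655, so a root lies in (0, 1).
Newton–Raphson from ψ = 0.46:
  ψ = 0.460: g = -0.1567, g' = -0.544 → ψ = 0.172
  ψ = 0.172: g = -0.0083, g' = -0.515 → ψ = 0.155
  ψ = 0.155: g = 0.0000, g' = -0.519 → ψ = 0.156
Converged at ψ = 0.156.
Compositions from xᵢ = zᵢ/(1+ψ(Kᵢ−1)), yᵢ = Kᵢxᵢ:
  toluene: x = 0.322, y = 0.659
  o-xylene: x = 0.381, y = 0.257
  n-decane: x = 0.297, y = 0.084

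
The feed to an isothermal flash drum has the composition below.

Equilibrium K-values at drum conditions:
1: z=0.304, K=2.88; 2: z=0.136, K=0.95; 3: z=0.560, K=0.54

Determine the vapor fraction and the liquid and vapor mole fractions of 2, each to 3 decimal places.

Let ψ = V/F and solve Σ zᵢ(Kᵢ−1)/(1+ψ(Kᵢ−1)) = 0.
Feasibility: ΣzᵢKᵢ = 1.307, Σzᵢ/Kᵢ = 1.286 — both > 1, two phases present.
Newton–Raphson from ψ = 0.4:
  ψ = 0.400: g = 0.0036, g' = -0.528 → ψ = 0.407
Converged at ψ = 0.407.
Compositions from xᵢ = zᵢ/(1+ψ(Kᵢ−1)), yᵢ = Kᵢxᵢ:
  1: x = 0.172, y = 0.496
  2: x = 0.139, y = 0.132
  3: x = 0.689, y = 0.372

ψ = 0.407, x_2 = 0.139, y_2 = 0.132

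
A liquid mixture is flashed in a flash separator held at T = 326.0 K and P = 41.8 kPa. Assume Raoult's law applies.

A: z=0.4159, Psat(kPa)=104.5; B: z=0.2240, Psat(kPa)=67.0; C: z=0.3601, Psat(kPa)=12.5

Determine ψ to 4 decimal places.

ψ = 0.5902

Raoult's law: Kᵢ = Pᵢˢᵃᵗ/P = Pᵢˢᵃᵗ/41.8.
  K_A = 104.5/41.8 = 2.500000, K_B = 67.0/41.8 = 1.602871, K_C = 12.5/41.8 = 0.299043
Newton–Raphson from ψ = 0.55:
  ψ = 0.5500: g = 0.03247, g' = -0.7955 → ψ = 0.5908
  ψ = 0.5908: g = -0.00053, g' = -0.8228 → ψ = 0.5902
Converged at ψ = 0.5902.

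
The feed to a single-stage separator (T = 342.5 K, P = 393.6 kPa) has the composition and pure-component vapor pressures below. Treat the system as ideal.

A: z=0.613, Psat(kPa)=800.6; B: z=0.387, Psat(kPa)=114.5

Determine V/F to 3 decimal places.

Raoult's law: Kᵢ = Pᵢˢᵃᵗ/P = Pᵢˢᵃᵗ/393.6.
  K_A = 800.6/393.6 = 2.03404, K_B = 114.5/393.6 = 0.29090
Binary case is linear: z₁(K₁−1)(1+V/F(K₂−1)) + z₂(K₂−1)(1+V/F(K₁−1)) = 0
⇒ V/F = [z₁(K₁−1)+z₂(K₂−1)] / [−(K₁−1)(K₂−1)] = 0.3594/0.7332 = 0.490

V/F = 0.490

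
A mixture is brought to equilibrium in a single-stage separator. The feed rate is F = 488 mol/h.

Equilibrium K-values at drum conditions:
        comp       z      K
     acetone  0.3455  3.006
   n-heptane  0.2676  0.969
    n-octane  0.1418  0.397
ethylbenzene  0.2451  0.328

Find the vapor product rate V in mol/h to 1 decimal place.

V = 221.2 mol/h

Newton iteration, β⁰ = 0.5:
  β = 0.5000: g = -0.03287, g' = -0.7035 → β = 0.4533
  β = 0.4533: g = 0.00007, g' = -0.7082 → β = 0.4534
Converged at β = 0.4534.
Then V = β·F = 0.4534·488 = 221.2 mol/h and L = F − V = 266.8 mol/h.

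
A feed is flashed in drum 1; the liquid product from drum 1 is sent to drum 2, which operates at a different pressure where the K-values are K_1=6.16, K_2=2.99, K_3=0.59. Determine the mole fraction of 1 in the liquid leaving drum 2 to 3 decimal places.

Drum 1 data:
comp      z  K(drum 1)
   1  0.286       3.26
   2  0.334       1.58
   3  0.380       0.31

x_1 (drum 2) = 0.028

Drum 1:
Rachford–Rice: g(ψ₁) = Σ zᵢ(Kᵢ−1)/(1+ψ₁(Kᵢ−1)) = 0.
Feasibility: ΣzᵢKᵢ = 1.578, Σzᵢ/Kᵢ = 1.525 — both > 1, two phases present.
Newton iteration, ψ₁⁰ = 0.45:
  ψ₁ = 0.450: g = 0.0938, g' = -0.810 → ψ₁ = 0.566
  ψ₁ = 0.566: g = -0.0006, g' = -0.832 → ψ₁ = 0.565
Converged at ψ₁ = 0.565.
Drum-1 compositions:
  1: x = 0.126, y = 0.409
  2: x = 0.252, y = 0.397
  3: x = 0.623, y = 0.193
Drum-2 feed = drum-1 liquid: z₂ = (0.1256, 0.2516, 0.6228).
Drum 2:
Material balance + equilibrium reduce to Σ zᵢ(Kᵢ−1)/(1+ψ₂(Kᵢ−1)) = 0.
Check two-phase: ΣzᵢKᵢ = 1.893 > 1 and Σzᵢ/Kᵢ = 1.160 > 1, so g(0) = 0.893 > 0 and g(1) = -0.160 < 0.
Newton iteration, ψ₂⁰ = 0.5:
  ψ₂ = 0.500: g = 0.1107, g' = -0.677 → ψ₂ = 0.664
  ψ₂ = 0.664: g = 0.0114, g' = -0.553 → ψ₂ = 0.684
Converged at ψ₂ = 0.684.
  1: x = 0.028, y = 0.171
  2: x = 0.107, y = 0.318
  3: x = 0.866, y = 0.511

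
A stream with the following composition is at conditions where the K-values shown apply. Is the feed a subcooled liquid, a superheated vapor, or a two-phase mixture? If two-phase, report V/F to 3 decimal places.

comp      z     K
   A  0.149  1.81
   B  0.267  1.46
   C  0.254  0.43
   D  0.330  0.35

subcooled liquid

ΣzᵢKᵢ = 0.884; Σzᵢ/Kᵢ = 1.799.
Since ΣzᵢKᵢ < 1 the mixture is below its bubble point — single liquid phase.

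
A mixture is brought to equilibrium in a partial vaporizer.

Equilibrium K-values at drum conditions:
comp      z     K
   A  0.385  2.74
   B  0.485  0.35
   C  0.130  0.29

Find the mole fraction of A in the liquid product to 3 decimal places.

Newton iteration, ψ⁰ = 0.5:
  ψ = 0.500: g = -0.2519, g' = -0.941 → ψ = 0.232
  ψ = 0.232: g = -0.0047, g' = -0.970 → ψ = 0.227
Converged at ψ = 0.227.
Compositions from xᵢ = zᵢ/(1+ψ(Kᵢ−1)), yᵢ = Kᵢxᵢ:
  A: x = 0.276, y = 0.756
  B: x = 0.569, y = 0.199
  C: x = 0.155, y = 0.045

x_A = 0.276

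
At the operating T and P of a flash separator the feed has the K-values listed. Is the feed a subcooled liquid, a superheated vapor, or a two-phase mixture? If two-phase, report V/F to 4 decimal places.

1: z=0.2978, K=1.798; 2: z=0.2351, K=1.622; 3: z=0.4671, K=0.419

two-phase, V/F = 0.2672

ΣzᵢKᵢ = 1.1125; Σzᵢ/Kᵢ = 1.4254.
Both exceed 1, so a two-phase solution exists.
Newton iteration, ψ⁰ = 0.56:
  ψ = 0.5600: g = -0.12957, g' = -0.4871 → ψ = 0.2940
  ψ = 0.2940: g = -0.01117, g' = -0.4187 → ψ = 0.2673
  ψ = 0.2673: g = -0.00003, g' = -0.4167 → ψ = 0.2672
Converged at ψ = 0.2672.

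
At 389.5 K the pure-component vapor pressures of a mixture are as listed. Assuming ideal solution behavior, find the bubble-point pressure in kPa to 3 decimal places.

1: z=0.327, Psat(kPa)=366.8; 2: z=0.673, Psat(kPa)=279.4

At the bubble point ψ → 0, so ΣzᵢKᵢ = 1 with Kᵢ = Pᵢˢᵃᵗ/P ⇒ P = ΣzᵢPᵢˢᵃᵗ.
P = 0.327·366.8 + 0.673·279.4 = 307.980 kPa

Pbub = 307.980 kPa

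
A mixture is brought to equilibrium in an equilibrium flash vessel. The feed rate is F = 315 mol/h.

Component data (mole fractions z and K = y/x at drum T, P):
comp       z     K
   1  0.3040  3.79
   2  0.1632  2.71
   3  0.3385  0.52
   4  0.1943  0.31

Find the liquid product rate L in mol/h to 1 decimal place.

Iterate (Newton) starting at β = 0.5:
  β = 0.5000: g = 0.08611, g' = -0.9019 → β = 0.5955
  β = 0.5955: g = 0.00188, g' = -0.8707 → β = 0.5976
Converged at β = 0.5976.
Then V = β·F = 0.5976·315 = 188.3 mol/h and L = F − V = 126.7 mol/h.

L = 126.7 mol/h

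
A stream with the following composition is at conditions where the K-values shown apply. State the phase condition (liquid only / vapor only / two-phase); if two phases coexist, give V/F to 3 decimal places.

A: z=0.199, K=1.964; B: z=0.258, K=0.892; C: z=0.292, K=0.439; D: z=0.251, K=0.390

ΣzᵢKᵢ = 0.847; Σzᵢ/Kᵢ = 1.699.
Since ΣzᵢKᵢ < 1 the mixture is below its bubble point — single liquid phase.

liquid only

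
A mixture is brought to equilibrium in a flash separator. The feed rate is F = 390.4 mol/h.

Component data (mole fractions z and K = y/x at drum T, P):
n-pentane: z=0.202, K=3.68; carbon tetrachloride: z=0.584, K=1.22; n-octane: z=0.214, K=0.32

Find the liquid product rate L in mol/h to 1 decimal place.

L = 102.1 mol/h

Material balance + equilibrium reduce to Σ zᵢ(Kᵢ−1)/(1+ψ(Kᵢ−1)) = 0.
Check two-phase: ΣzᵢKᵢ = 1.524 > 1 and Σzᵢ/Kᵢ = 1.202 > 1, so g(0) = 0.524 > 0 and g(1) = -0.202 < 0.
Newton–Raphson from ψ = 0.5:
  ψ = 0.500: g = 0.1266, g' = -0.515 → ψ = 0.746
  ψ = 0.746: g = -0.0044, g' = -0.590 → ψ = 0.738
Converged at ψ = 0.738.
Then V = ψ·F = 0.7384·390.4 = 288.3 mol/h and L = F − V = 102.1 mol/h.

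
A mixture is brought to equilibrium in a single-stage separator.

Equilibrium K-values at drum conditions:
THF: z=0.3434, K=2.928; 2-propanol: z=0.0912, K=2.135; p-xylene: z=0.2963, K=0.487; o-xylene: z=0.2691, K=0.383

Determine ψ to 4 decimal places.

Material balance + equilibrium reduce to Σ zᵢ(Kᵢ−1)/(1+ψ(Kᵢ−1)) = 0.
Feasibility: ΣzᵢKᵢ = 1.4476, Σzᵢ/Kᵢ = 1.4710 — both > 1, two phases present.
Newton iteration, ψ⁰ = 0.7:
  ψ = 0.7000: g = -0.18997, g' = -0.7750 → ψ = 0.4549
  ψ = 0.4549: g = -0.00808, g' = -0.7441 → ψ = 0.4440
Converged at ψ = 0.4440.

ψ = 0.4440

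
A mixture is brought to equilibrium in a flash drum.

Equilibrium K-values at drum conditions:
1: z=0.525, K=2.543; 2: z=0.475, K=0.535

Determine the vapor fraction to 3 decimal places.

Binary case is linear: z₁(K₁−1)(1+ψ(K₂−1)) + z₂(K₂−1)(1+ψ(K₁−1)) = 0
⇒ ψ = [z₁(K₁−1)+z₂(K₂−1)] / [−(K₁−1)(K₂−1)] = 0.5892/0.7175 = 0.821

ψ = 0.821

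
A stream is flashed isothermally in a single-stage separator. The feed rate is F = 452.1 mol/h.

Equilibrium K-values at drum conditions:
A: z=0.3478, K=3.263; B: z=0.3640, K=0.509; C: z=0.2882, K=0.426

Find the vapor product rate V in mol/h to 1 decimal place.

V = 167.2 mol/h

Newton iteration, V/F⁰ = 0.4:
  V/F = 0.4000: g = -0.02402, g' = -0.7866 → V/F = 0.3695
  V/F = 0.3695: g = 0.00038, g' = -0.8122 → V/F = 0.3699
Converged at V/F = 0.3699.
Then V = V/F·F = 0.3699·452.1 = 167.2 mol/h and L = F − V = 284.9 mol/h.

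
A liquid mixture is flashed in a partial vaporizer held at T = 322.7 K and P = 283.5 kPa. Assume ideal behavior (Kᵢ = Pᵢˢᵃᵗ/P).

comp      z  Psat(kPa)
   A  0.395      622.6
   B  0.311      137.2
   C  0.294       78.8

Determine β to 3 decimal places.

Raoult's law: Kᵢ = Pᵢˢᵃᵗ/P = Pᵢˢᵃᵗ/283.5.
  K_A = 622.6/283.5 = 2.19612, K_B = 137.2/283.5 = 0.48395, K_C = 78.8/283.5 = 0.27795
Rachford–Rice: g(β) = Σ zᵢ(Kᵢ−1)/(1+β(Kᵢ−1)) = 0.
Feasibility: ΣzᵢKᵢ = 1.100, Σzᵢ/Kᵢ = 1.880 — both > 1, two phases present.
Newton–Raphson from β = 0.51:
  β = 0.510: g = -0.2604, g' = -0.755 → β = 0.165
  β = 0.165: g = -0.0218, g' = -0.691 → β = 0.133
  β = 0.133: g = 0.0002, g' = -0.704 → β = 0.134
Converged at β = 0.134.

β = 0.134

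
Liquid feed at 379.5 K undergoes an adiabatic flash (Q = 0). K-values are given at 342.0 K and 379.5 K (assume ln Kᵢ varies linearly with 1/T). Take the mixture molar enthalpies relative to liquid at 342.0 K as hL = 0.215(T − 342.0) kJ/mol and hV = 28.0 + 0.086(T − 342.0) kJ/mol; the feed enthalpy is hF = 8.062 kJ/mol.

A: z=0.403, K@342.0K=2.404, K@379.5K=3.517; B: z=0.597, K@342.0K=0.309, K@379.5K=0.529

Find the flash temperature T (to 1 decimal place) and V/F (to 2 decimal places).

T = 349.0 K, V/F = 0.24

Adiabatic flash: solve Rachford–Rice at each trial T, then check hF = ψ·hV(T) + (1−ψ)·hL(T).
  T = 342.0 K: K = (2.404, 0.309), RR gives ψ = 0.158, H_out = 4.424 kJ/mol
  T = 379.5 K: K = (3.517, 0.529), RR gives ψ = 0.618, H_out = 22.387 kJ/mol
  T = 360.8 K: K = (2.938, 0.410), RR gives ψ = 0.375, H_out = 13.641 kJ/mol
  T = 351.4 K: K = (2.665, 0.357), RR gives ψ = 0.269, H_out = 9.215 kJ/mol
  T = 346.7 K: K = (2.533, 0.333), RR gives ψ = 0.214, H_out = 6.884 kJ/mol
  T = 349.0 K: K = (2.597, 0.345), RR gives ψ = 0.241, H_out = 8.038 kJ/mol
Linear interpolation between T = 349.0 (H_out = 8.038) and T = 351.4 (H_out = 9.215) on hF = 8.062 gives T ≈ 349.0 K, at which ψ = 0.24.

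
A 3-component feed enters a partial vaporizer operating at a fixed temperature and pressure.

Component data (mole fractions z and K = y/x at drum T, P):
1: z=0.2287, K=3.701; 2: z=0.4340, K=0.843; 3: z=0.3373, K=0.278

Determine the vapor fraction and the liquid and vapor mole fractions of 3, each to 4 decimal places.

ψ = 0.2507, x_3 = 0.4119, y_3 = 0.1145

Material balance + equilibrium reduce to Σ zᵢ(Kᵢ−1)/(1+ψ(Kᵢ−1)) = 0.
Feasibility: ΣzᵢKᵢ = 1.3061, Σzᵢ/Kᵢ = 1.7899 — both > 1, two phases present.
Newton–Raphson from ψ = 0.57:
  ψ = 0.5700: g = -0.24544, g' = -0.7794 → ψ = 0.2551
  ψ = 0.2551: g = -0.00374, g' = -0.8607 → ψ = 0.2507
Converged at ψ = 0.2507.
Compositions from xᵢ = zᵢ/(1+ψ(Kᵢ−1)), yᵢ = Kᵢxᵢ:
  1: x = 0.1364, y = 0.5046
  2: x = 0.4518, y = 0.3809
  3: x = 0.4119, y = 0.1145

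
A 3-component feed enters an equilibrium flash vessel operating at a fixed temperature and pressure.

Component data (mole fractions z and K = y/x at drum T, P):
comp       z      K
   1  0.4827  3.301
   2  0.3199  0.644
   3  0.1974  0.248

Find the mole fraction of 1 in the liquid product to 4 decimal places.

Material balance + equilibrium reduce to Σ zᵢ(Kᵢ−1)/(1+V/F(Kᵢ−1)) = 0.
Feasibility: ΣzᵢKᵢ = 1.8484, Σzᵢ/Kᵢ = 1.4389 — both > 1, two phases present.
Iterate (Newton) starting at V/F = 0.5:
  V/F = 0.5000: g = 0.14004, g' = -0.8993 → V/F = 0.6557
  V/F = 0.6557: g = 0.00130, g' = -0.9095 → V/F = 0.6572
Converged at V/F = 0.6572.
Compositions from xᵢ = zᵢ/(1+V/F(Kᵢ−1)), yᵢ = Kᵢxᵢ:
  1: x = 0.1921, y = 0.6343
  2: x = 0.4176, y = 0.2689
  3: x = 0.3903, y = 0.0968

x_1 = 0.1921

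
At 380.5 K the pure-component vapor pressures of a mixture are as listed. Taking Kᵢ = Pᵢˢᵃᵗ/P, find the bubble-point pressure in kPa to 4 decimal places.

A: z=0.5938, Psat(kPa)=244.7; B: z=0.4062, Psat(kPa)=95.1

Pbub = 183.9325 kPa

At the bubble point ψ → 0, so ΣzᵢKᵢ = 1 with Kᵢ = Pᵢˢᵃᵗ/P ⇒ P = ΣzᵢPᵢˢᵃᵗ.
P = 0.5938·244.7 + 0.4062·95.1 = 183.9325 kPa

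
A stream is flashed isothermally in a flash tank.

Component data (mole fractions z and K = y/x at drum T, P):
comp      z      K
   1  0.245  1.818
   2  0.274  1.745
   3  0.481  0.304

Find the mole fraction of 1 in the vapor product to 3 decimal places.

y_1 = 0.403

Iterate (Newton) starting at ψ = 0.41:
  ψ = 0.410: g = -0.1620, g' = -0.637 → ψ = 0.156
  ψ = 0.156: g = -0.0149, g' = -0.544 → ψ = 0.129
  ψ = 0.129: g = -0.0000, g' = -0.542 → ψ = 0.128
Converged at ψ = 0.128.
Compositions from xᵢ = zᵢ/(1+ψ(Kᵢ−1)), yᵢ = Kᵢxᵢ:
  1: x = 0.222, y = 0.403
  2: x = 0.250, y = 0.436
  3: x = 0.528, y = 0.161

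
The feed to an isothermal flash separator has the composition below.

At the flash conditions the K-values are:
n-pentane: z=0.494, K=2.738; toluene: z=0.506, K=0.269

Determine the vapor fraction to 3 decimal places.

Binary case is linear: z₁(K₁−1)(1+ψ(K₂−1)) + z₂(K₂−1)(1+ψ(K₁−1)) = 0
⇒ ψ = [z₁(K₁−1)+z₂(K₂−1)] / [−(K₁−1)(K₂−1)] = 0.4887/1.2705 = 0.385

ψ = 0.385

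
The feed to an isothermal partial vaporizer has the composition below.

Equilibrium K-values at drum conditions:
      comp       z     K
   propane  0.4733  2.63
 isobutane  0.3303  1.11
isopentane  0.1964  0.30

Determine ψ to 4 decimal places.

ψ = 0.8707

Rachford–Rice: g(ψ) = Σ zᵢ(Kᵢ−1)/(1+ψ(Kᵢ−1)) = 0.
Check two-phase: ΣzᵢKᵢ = 1.6703 > 1 and Σzᵢ/Kᵢ = 1.1322 > 1, so g(0) = 0.6703 > 0 and g(1) = -0.1322 < 0.
Newton–Raphson from ψ = 0.5:
  ψ = 0.5000: g = 0.24799, g' = -0.6131 → ψ = 0.9045
  ψ = 0.9045: g = -0.02990, g' = -0.9238 → ψ = 0.8721
  ψ = 0.8721: g = -0.00120, g' = -0.8520 → ψ = 0.8707
Converged at ψ = 0.8707.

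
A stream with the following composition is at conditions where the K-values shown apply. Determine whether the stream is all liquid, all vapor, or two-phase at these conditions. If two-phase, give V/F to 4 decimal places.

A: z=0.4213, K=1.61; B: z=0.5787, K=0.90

all vapor

ΣzᵢKᵢ = 1.1991; Σzᵢ/Kᵢ = 0.9047.
Since Σzᵢ/Kᵢ < 1 the mixture is above its dew point — single vapor phase.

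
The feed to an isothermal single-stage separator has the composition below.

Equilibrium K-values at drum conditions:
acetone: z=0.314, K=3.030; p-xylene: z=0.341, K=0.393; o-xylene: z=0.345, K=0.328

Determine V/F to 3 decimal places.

V/F = 0.153

Material balance + equilibrium reduce to Σ zᵢ(Kᵢ−1)/(1+V/F(Kᵢ−1)) = 0.
Check two-phase: ΣzᵢKᵢ = 1.199 > 1 and Σzᵢ/Kᵢ = 2.023 > 1, so g(0) = 0.199 > 0 and g(1) = -1.023 < 0.
Newton–Raphson from V/F = 0.4:
  V/F = 0.400: g = -0.2386, g' = -0.905 → V/F = 0.136
  V/F = 0.136: g = 0.0185, g' = -1.132 → V/F = 0.153
Converged at V/F = 0.153.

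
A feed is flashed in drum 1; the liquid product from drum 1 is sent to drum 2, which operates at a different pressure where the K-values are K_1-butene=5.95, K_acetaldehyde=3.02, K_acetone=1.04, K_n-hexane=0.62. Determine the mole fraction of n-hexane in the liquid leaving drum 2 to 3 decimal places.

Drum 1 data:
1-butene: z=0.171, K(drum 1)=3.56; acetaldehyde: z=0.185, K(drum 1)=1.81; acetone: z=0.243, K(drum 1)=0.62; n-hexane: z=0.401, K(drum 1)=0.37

x_n-hexane (drum 2) = 0.656

Drum 1:
Iterate (Newton) starting at ψ₁ = 0.6:
  ψ₁ = 0.600: g = -0.2523, g' = -0.699 → ψ₁ = 0.239
  ψ₁ = 0.239: g = -0.0021, g' = -0.779 → ψ₁ = 0.237
Converged at ψ₁ = 0.237.
Drum-1 compositions:
  1-butene: x = 0.106, y = 0.379
  acetaldehyde: x = 0.155, y = 0.281
  acetone: x = 0.267, y = 0.166
  n-hexane: x = 0.471, y = 0.174
Drum-2 feed = drum-1 liquid: z₂ = (0.1065, 0.1552, 0.2670, 0.4713).
Drum 2:
Material balance + equilibrium reduce to Σ zᵢ(Kᵢ−1)/(1+ψ₂(Kᵢ−1)) = 0.
Check two-phase: ΣzᵢKᵢ = 1.672 > 1 and Σzᵢ/Kᵢ = 1.086 > 1, so g(0) = 0.672 > 0 and g(1) = -0.086 < 0.
Newton iteration, ψ₂⁰ = 0.32:
  ψ₂ = 0.320: g = 0.2011, g' = -0.713 → ψ₂ = 0.602
  ψ₂ = 0.602: g = 0.0522, g' = -0.408 → ψ₂ = 0.730
  ψ₂ = 0.730: g = 0.0036, g' = -0.357 → ψ₂ = 0.740
Converged at ψ₂ = 0.740.
  1-butene: x = 0.023, y = 0.136
  acetaldehyde: x = 0.062, y = 0.188
  acetone: x = 0.259, y = 0.270
  n-hexane: x = 0.656, y = 0.406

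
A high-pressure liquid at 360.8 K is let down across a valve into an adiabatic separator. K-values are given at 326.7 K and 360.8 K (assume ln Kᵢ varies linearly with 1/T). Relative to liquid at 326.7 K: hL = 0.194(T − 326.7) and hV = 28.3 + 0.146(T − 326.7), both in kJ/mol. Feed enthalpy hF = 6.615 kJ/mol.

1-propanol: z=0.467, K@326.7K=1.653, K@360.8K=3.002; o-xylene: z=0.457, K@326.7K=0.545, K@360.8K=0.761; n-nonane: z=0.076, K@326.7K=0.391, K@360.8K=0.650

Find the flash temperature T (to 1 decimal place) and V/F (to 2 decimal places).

T = 328.0 K, V/F = 0.23

Adiabatic flash: solve Rachford–Rice at each trial T, then check hF = ψ·hV(T) + (1−ψ)·hL(T).
  T = 326.7 K: K = (1.653, 0.545, 0.391), RR gives ψ = 0.162, H_out = 4.580 kJ/mol
  T = 360.8 K: K = (3.002, 0.761, 0.650), RR gives ψ = 1.000, H_out = 33.279 kJ/mol
  T = 343.8 K: K = (2.263, 0.650, 0.511), RR gives ψ = 0.829, H_out = 26.095 kJ/mol
  T = 335.2 K: K = (1.940, 0.596, 0.448), RR gives ψ = 0.527, H_out = 16.340 kJ/mol
  T = 330.9 K: K = (1.791, 0.570, 0.419), RR gives ψ = 0.357, H_out = 10.856 kJ/mol
  T = 328.8 K: K = (1.721, 0.557, 0.405), RR gives ψ = 0.265, H_out = 7.868 kJ/mol
Linear interpolation between T = 326.7 (H_out = 4.580) and T = 328.8 (H_out = 7.868) on hF = 6.615 gives T ≈ 328.0 K, at which ψ = 0.23.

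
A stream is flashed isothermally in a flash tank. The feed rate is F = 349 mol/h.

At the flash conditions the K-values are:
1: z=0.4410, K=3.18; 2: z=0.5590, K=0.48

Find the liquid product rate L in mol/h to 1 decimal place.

L = 142.5 mol/h

Rachford–Rice: g(V/F) = Σ zᵢ(Kᵢ−1)/(1+V/F(Kᵢ−1)) = 0.
Check two-phase: ΣzᵢKᵢ = 1.6707 > 1 and Σzᵢ/Kᵢ = 1.3033 > 1, so g(0) = 0.6707 > 0 and g(1) = -0.3033 < 0.
Binary case is linear: z₁(K₁−1)(1+V/F(K₂−1)) + z₂(K₂−1)(1+V/F(K₁−1)) = 0
⇒ V/F = [z₁(K₁−1)+z₂(K₂−1)] / [−(K₁−1)(K₂−1)] = 0.67070/1.13360 = 0.5917
Then V = V/F·F = 0.5917·349 = 206.5 mol/h and L = F − V = 142.5 mol/h.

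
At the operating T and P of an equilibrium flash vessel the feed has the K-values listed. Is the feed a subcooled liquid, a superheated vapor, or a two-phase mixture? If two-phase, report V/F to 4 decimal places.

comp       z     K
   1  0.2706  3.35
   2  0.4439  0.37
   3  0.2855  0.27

two-phase, V/F = 0.0939

ΣzᵢKᵢ = 1.1478; Σzᵢ/Kᵢ = 2.3379.
Both exceed 1, so a two-phase solution exists.
Iterate (Newton) starting at ψ = 0.5:
  ψ = 0.5000: g = -0.44410, g' = -1.0687 → ψ = 0.0844
  ψ = 0.0844: g = 0.01313, g' = -1.4098 → ψ = 0.0938
  ψ = 0.0938: g = 0.00015, g' = -1.3778 → ψ = 0.0939
Converged at ψ = 0.0939.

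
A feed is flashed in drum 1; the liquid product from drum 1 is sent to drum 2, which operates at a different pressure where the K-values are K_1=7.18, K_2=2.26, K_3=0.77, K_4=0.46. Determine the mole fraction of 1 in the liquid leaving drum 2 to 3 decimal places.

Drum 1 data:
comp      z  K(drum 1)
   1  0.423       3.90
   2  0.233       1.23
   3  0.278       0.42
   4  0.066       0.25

Drum 1:
Newton–Raphson from ψ₁ = 0.5:
  ψ₁ = 0.500: g = 0.2425, g' = -0.883 → ψ₁ = 0.775
  ψ₁ = 0.775: g = 0.0125, g' = -0.866 → ψ₁ = 0.789
Converged at ψ₁ = 0.789.
Drum-1 compositions:
  1: x = 0.129, y = 0.502
  2: x = 0.197, y = 0.243
  3: x = 0.512, y = 0.215
  4: x = 0.162, y = 0.040
Drum-2 feed = drum-1 liquid: z₂ = (0.1287, 0.1972, 0.5125, 0.1616).
Drum 2:
Newton iteration, ψ₂⁰ = 0.5:
  ψ₂ = 0.500: g = 0.0941, g' = -0.535 → ψ₂ = 0.676
  ψ₂ = 0.676: g = 0.0107, g' = -0.430 → ψ₂ = 0.701
Converged at ψ₂ = 0.701.
  1: x = 0.024, y = 0.173
  2: x = 0.105, y = 0.237
  3: x = 0.611, y = 0.471
  4: x = 0.260, y = 0.120

x_1 (drum 2) = 0.024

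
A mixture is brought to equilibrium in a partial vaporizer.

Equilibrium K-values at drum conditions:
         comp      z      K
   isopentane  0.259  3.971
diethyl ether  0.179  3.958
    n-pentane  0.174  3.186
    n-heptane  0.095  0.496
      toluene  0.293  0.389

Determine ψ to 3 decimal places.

ψ = 0.897

Rachford–Rice: g(ψ) = Σ zᵢ(Kᵢ−1)/(1+ψ(Kᵢ−1)) = 0.
Feasibility: ΣzᵢKᵢ = 2.452, Σzᵢ/Kᵢ = 1.110 — both > 1, two phases present.
Iterate (Newton) starting at ψ = 0.37:
  ψ = 0.370: g = 0.5395, g' = -1.349 → ψ = 0.770
  ψ = 0.770: g = 0.1211, g' = -0.927 → ψ = 0.901
  ψ = 0.901: g = -0.0037, g' = -1.002 → ψ = 0.897
Converged at ψ = 0.897.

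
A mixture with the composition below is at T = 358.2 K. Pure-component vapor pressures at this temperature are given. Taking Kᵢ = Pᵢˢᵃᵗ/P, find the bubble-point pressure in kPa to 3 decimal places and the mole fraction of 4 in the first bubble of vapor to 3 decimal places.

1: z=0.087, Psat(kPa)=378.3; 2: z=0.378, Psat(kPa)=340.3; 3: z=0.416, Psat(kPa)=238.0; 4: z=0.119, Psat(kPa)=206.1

At the bubble point ψ → 0, so ΣzᵢKᵢ = 1 with Kᵢ = Pᵢˢᵃᵗ/P ⇒ P = ΣzᵢPᵢˢᵃᵗ.
P = 0.087·378.3 + 0.378·340.3 + 0.416·238.0 + 0.119·206.1 = 285.079 kPa
yᵢ = zᵢPᵢˢᵃᵗ/P ⇒ y_4 = 0.119·206.1/285.079 = 0.086

Pbub = 285.079 kPa, y_4 = 0.086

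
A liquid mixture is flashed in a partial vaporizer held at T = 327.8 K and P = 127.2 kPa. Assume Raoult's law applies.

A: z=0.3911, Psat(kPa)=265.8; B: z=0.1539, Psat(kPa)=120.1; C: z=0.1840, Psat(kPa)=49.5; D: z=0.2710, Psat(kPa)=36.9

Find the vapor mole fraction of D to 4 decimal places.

y_D = 0.0902

Raoult's law: Kᵢ = Pᵢˢᵃᵗ/P = Pᵢˢᵃᵗ/127.2.
  K_A = 265.8/127.2 = 2.089623, K_B = 120.1/127.2 = 0.944182, K_C = 49.5/127.2 = 0.389151, K_D = 36.9/127.2 = 0.290094
Let ψ = V/F and solve Σ zᵢ(Kᵢ−1)/(1+ψ(Kᵢ−1)) = 0.
g(0) = ΣzᵢKᵢ − 1 = 0.1128 and g(1) = 1 − Σzᵢ/Kᵢ = -0.7572, so a root lies in (0, 1).
Newton–Raphson from ψ = 0.4:
  ψ = 0.4000: g = -0.12941, g' = -0.6123 → ψ = 0.1887
  ψ = 0.1887: g = -0.00437, g' = -0.5898 → ψ = 0.1813
Converged at ψ = 0.1813.
Compositions from xᵢ = zᵢ/(1+ψ(Kᵢ−1)), yᵢ = Kᵢxᵢ:
  A: x = 0.3266, y = 0.6825
  B: x = 0.1555, y = 0.1468
  C: x = 0.2069, y = 0.0805
  D: x = 0.3110, y = 0.0902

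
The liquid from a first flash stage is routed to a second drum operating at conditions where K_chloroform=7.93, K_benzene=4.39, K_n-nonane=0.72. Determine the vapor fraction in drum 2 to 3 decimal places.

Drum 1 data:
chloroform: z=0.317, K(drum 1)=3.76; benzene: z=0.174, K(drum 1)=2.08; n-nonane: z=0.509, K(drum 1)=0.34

V/F (drum 2) = 0.733

Drum 1:
Rachford–Rice: g(ψ₁) = Σ zᵢ(Kᵢ−1)/(1+ψ₁(Kᵢ−1)) = 0.
Feasibility: ΣzᵢKᵢ = 1.727, Σzᵢ/Kᵢ = 1.665 — both > 1, two phases present.
Newton–Raphson from ψ₁ = 0.62:
  ψ₁ = 0.620: g = -0.1334, g' = -1.037 → ψ₁ = 0.491
  ψ₁ = 0.491: g = -0.0030, g' = -1.007 → ψ₁ = 0.488
Converged at ψ₁ = 0.488.
Drum-1 compositions:
  chloroform: x = 0.135, y = 0.508
  benzene: x = 0.114, y = 0.237
  n-nonane: x = 0.751, y = 0.255
Drum-2 feed = drum-1 liquid: z₂ = (0.1350, 0.1139, 0.7511).
Drum 2:
Let ψ₂ = V/F and solve Σ zᵢ(Kᵢ−1)/(1+ψ₂(Kᵢ−1)) = 0.
Check two-phase: ΣzᵢKᵢ = 2.112 > 1 and Σzᵢ/Kᵢ = 1.086 > 1, so g(0) = 1.112 > 0 and g(1) = -0.086 < 0.
Iterate (Newton) starting at ψ₂ = 0.62:
  ψ₂ = 0.620: g = 0.0467, g' = -0.453 → ψ₂ = 0.723
  ψ₂ = 0.723: g = 0.0039, g' = -0.382 → ψ₂ = 0.733
Converged at ψ₂ = 0.733.
  chloroform: x = 0.022, y = 0.176
  benzene: x = 0.033, y = 0.143
  n-nonane: x = 0.945, y = 0.680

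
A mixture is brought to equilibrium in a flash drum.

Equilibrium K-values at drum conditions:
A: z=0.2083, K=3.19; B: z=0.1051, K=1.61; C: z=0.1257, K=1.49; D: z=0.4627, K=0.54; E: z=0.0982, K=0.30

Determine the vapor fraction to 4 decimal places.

ψ = 0.3824

Rachford–Rice: g(ψ) = Σ zᵢ(Kᵢ−1)/(1+ψ(Kᵢ−1)) = 0.
g(0) = ΣzᵢKᵢ − 1 = 0.3003 and g(1) = 1 − Σzᵢ/Kᵢ = -0.3991, so a root lies in (0, 1).
Newton–Raphson from ψ = 0.5:
  ψ = 0.5000: g = -0.06583, g' = -0.5491 → ψ = 0.3801
  ψ = 0.3801: g = 0.00130, g' = -0.5779 → ψ = 0.3824
Converged at ψ = 0.3824.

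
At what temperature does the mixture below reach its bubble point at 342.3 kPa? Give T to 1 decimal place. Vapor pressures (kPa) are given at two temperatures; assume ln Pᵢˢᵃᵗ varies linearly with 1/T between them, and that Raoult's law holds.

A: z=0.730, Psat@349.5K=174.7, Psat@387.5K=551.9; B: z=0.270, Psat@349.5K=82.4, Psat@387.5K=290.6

T = 375.6 K

Bubble-point temperature: ΣzᵢPᵢˢᵃᵗ(T) = P. Interpolate ln Pᵢˢᵃᵗ = aᵢ + bᵢ/T.
  T = 349.5 K: ΣzᵢPᵢˢᵃᵗ = 149.78 kPa
  T = 387.5 K: ΣzᵢPᵢˢᵃᵗ = 481.35 kPa
  T = 368.5 K: ΣzᵢPᵢˢᵃᵗ = 276.66 kPa
  T = 378.0 K: ΣzᵢPᵢˢᵃᵗ = 367.45 kPa
  T = 373.2 K: ΣzᵢPᵢˢᵃᵗ = 318.93 kPa
  T = 375.6 K: ΣzᵢPᵢˢᵃᵗ = 342.49 kPa
Interpolating between 373.2 K and 375.6 K gives T ≈ 375.6 K.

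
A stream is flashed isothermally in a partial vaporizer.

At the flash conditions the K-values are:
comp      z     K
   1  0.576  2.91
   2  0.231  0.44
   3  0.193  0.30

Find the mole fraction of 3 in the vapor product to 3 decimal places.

Material balance + equilibrium reduce to Σ zᵢ(Kᵢ−1)/(1+V/F(Kᵢ−1)) = 0.
Check two-phase: ΣzᵢKᵢ = 1.836 > 1 and Σzᵢ/Kᵢ = 1.366 > 1, so g(0) = 0.836 > 0 and g(1) = -0.366 < 0.
Newton iteration, V/F⁰ = 0.47:
  V/F = 0.470: g = 0.2028, g' = -0.927 → V/F = 0.689
  V/F = 0.689: g = 0.0036, g' = -0.937 → V/F = 0.693
Converged at V/F = 0.693.
Compositions from xᵢ = zᵢ/(1+V/F(Kᵢ−1)), yᵢ = Kᵢxᵢ:
  1: x = 0.248, y = 0.722
  2: x = 0.377, y = 0.166
  3: x = 0.375, y = 0.112

y_3 = 0.112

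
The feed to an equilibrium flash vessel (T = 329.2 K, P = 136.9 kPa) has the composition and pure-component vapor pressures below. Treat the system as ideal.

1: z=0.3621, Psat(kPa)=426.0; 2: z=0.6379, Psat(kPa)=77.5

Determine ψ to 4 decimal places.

Raoult's law: Kᵢ = Pᵢˢᵃᵗ/P = Pᵢˢᵃᵗ/136.9.
  K_1 = 426.0/136.9 = 3.111760, K_2 = 77.5/136.9 = 0.566107
Let ψ = V/F and solve Σ zᵢ(Kᵢ−1)/(1+ψ(Kᵢ−1)) = 0.
g(0) = ΣzᵢKᵢ − 1 = 0.4879 and g(1) = 1 − Σzᵢ/Kᵢ = -0.2432, so a root lies in (0, 1).
Binary case is linear: z₁(K₁−1)(1+ψ(K₂−1)) + z₂(K₂−1)(1+ψ(K₁−1)) = 0
⇒ ψ = [z₁(K₁−1)+z₂(K₂−1)] / [−(K₁−1)(K₂−1)] = 0.48789/0.91628 = 0.5325

ψ = 0.5325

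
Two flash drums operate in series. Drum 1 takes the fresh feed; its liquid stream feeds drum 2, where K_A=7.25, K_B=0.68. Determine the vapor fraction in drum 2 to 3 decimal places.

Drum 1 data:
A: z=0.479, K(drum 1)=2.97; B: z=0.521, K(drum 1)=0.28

V/F (drum 2) = 0.719

Drum 1:
Rachford–Rice: g(ψ₁) = Σ zᵢ(Kᵢ−1)/(1+ψ₁(Kᵢ−1)) = 0.
g(0) = ΣzᵢKᵢ − 1 = 0.569 and g(1) = 1 − Σzᵢ/Kᵢ = -1.022, so a root lies in (0, 1).
Binary case is linear: z₁(K₁−1)(1+ψ₁(K₂−1)) + z₂(K₂−1)(1+ψ₁(K₁−1)) = 0
⇒ ψ₁ = [z₁(K₁−1)+z₂(K₂−1)] / [−(K₁−1)(K₂−1)] = 0.5685/1.4184 = 0.401
Drum-1 compositions:
  A: x = 0.268, y = 0.795
  B: x = 0.732, y = 0.205
Drum-2 feed = drum-1 liquid: z₂ = (0.2677, 0.7323).
Drum 2:
Material balance + equilibrium reduce to Σ zᵢ(Kᵢ−1)/(1+ψ₂(Kᵢ−1)) = 0.
Feasibility: ΣzᵢKᵢ = 2.439, Σzᵢ/Kᵢ = 1.114 — both > 1, two phases present.
Iterate (Newton) starting at ψ₂ = 0.56:
  ψ₂ = 0.560: g = 0.0862, g' = -0.628 → ψ₂ = 0.697
  ψ₂ = 0.697: g = 0.0105, g' = -0.488 → ψ₂ = 0.719
Converged at ψ₂ = 0.719.
  A: x = 0.049, y = 0.353
  B: x = 0.951, y = 0.647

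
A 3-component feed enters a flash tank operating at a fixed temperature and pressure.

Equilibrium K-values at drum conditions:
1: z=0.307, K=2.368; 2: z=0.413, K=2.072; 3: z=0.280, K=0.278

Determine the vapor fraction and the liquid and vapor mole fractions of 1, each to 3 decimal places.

ψ = 0.762, x_1 = 0.150, y_1 = 0.356

Newton iteration, ψ⁰ = 0.56:
  ψ = 0.560: g = 0.1751, g' = -0.781 → ψ = 0.784
  ψ = 0.784: g = -0.0229, g' = -1.049 → ψ = 0.762
Converged at ψ = 0.762.
Compositions from xᵢ = zᵢ/(1+ψ(Kᵢ−1)), yᵢ = Kᵢxᵢ:
  1: x = 0.150, y = 0.356
  2: x = 0.227, y = 0.471
  3: x = 0.622, y = 0.173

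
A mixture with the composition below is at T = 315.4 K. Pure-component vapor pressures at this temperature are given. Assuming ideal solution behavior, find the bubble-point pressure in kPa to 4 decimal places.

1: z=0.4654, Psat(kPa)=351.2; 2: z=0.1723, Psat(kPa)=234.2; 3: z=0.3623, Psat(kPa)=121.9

At the bubble point ψ → 0, so ΣzᵢKᵢ = 1 with Kᵢ = Pᵢˢᵃᵗ/P ⇒ P = ΣzᵢPᵢˢᵃᵗ.
P = 0.4654·351.2 + 0.1723·234.2 + 0.3623·121.9 = 247.9655 kPa

Pbub = 247.9655 kPa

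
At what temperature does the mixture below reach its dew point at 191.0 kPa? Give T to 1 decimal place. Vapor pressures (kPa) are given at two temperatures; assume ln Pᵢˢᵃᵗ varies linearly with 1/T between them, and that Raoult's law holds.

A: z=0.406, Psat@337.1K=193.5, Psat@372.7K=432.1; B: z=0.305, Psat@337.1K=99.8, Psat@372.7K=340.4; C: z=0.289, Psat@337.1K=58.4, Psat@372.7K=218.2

Dew-point temperature: Σzᵢ·P/Pᵢˢᵃᵗ(T) = 1. Interpolate ln Pᵢˢᵃᵗ = aᵢ + bᵢ/T.
  T = 337.1 K: ΣzᵢP/Pᵢˢᵃᵗ = 1.9297
  T = 372.7 K: ΣzᵢP/Pᵢˢᵃᵗ = 0.6036
  T = 354.9 K: ΣzᵢP/Pᵢˢᵃᵗ = 1.0424
  T = 363.8 K: ΣzᵢP/Pᵢˢᵃᵗ = 0.7869
  T = 359.4 K: ΣzᵢP/Pᵢˢᵃᵗ = 0.9024
  T = 357.1 K: ΣzᵢP/Pᵢˢᵃᵗ = 0.9709
Interpolating between 354.9 K and 357.1 K gives T ≈ 356.2 K.

T = 356.2 K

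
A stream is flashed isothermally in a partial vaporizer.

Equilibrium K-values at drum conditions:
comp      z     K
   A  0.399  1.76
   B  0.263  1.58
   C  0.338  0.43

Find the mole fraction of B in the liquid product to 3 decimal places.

x_B = 0.190

Rachford–Rice: g(V/F) = Σ zᵢ(Kᵢ−1)/(1+V/F(Kᵢ−1)) = 0.
Check two-phase: ΣzᵢKᵢ = 1.263 > 1 and Σzᵢ/Kᵢ = 1.179 > 1, so g(0) = 0.263 > 0 and g(1) = -0.179 < 0.
Newton–Raphson from V/F = 0.65:
  V/F = 0.650: g = 0.0077, g' = -0.427 → V/F = 0.668
Converged at V/F = 0.668.
Compositions from xᵢ = zᵢ/(1+V/F(Kᵢ−1)), yᵢ = Kᵢxᵢ:
  A: x = 0.265, y = 0.466
  B: x = 0.190, y = 0.300
  C: x = 0.546, y = 0.235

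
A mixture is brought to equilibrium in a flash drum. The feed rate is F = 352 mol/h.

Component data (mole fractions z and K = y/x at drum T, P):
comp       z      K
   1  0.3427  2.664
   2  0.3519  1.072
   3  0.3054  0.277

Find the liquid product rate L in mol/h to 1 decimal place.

Newton–Raphson from β = 0.5:
  β = 0.5000: g = -0.01009, g' = -0.6760 → β = 0.4851
  β = 0.4851: g = -0.00004, g' = -0.6709 → β = 0.4850
Converged at β = 0.4850.
Then V = β·F = 0.4850·352 = 170.7 mol/h and L = F − V = 181.3 mol/h.

L = 181.3 mol/h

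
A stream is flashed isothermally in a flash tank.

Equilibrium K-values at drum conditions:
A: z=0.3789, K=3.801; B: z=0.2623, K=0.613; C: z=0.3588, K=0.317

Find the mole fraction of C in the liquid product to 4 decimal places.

Let β = V/F and solve Σ zᵢ(Kᵢ−1)/(1+β(Kᵢ−1)) = 0.
g(0) = ΣzᵢKᵢ − 1 = 0.7147 and g(1) = 1 − Σzᵢ/Kᵢ = -0.6594, so a root lies in (0, 1).
Newton–Raphson from β = 0.5:
  β = 0.5000: g = -0.05590, g' = -0.9623 → β = 0.4419
  β = 0.4419: g = 0.00081, g' = -0.9942 → β = 0.4427
Converged at β = 0.4427.
Compositions from xᵢ = zᵢ/(1+β(Kᵢ−1)), yᵢ = Kᵢxᵢ:
  A: x = 0.1691, y = 0.6429
  B: x = 0.3165, y = 0.1940
  C: x = 0.5143, y = 0.1630

x_C = 0.5143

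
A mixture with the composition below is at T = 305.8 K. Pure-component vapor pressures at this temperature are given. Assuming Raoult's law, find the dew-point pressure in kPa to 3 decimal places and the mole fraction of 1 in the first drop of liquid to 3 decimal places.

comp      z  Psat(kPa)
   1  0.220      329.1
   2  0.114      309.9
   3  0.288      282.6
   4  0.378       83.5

At the dew point ψ → 1, so Σzᵢ/Kᵢ = 1 with Kᵢ = Pᵢˢᵃᵗ/P ⇒ 1/P = Σzᵢ/Pᵢˢᵃᵗ.
1/P = 0.220/329.1 + 0.114/309.9 + 0.288/282.6 + 0.378/83.5 = 0.006582 ⇒ P = 151.920 kPa
xᵢ = zᵢP/Pᵢˢᵃᵗ ⇒ x_1 = 0.220·151.920/329.1 = 0.102

Pdew = 151.920 kPa, x_1 = 0.102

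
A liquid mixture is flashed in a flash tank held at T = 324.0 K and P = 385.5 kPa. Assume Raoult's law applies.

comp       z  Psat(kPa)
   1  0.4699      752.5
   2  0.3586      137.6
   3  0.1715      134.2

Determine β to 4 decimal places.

β = 0.1707

Raoult's law: Kᵢ = Pᵢˢᵃᵗ/P = Pᵢˢᵃᵗ/385.5.
  K_1 = 752.5/385.5 = 1.952010, K_2 = 137.6/385.5 = 0.356939, K_3 = 134.2/385.5 = 0.348119
Rachford–Rice: g(β) = Σ zᵢ(Kᵢ−1)/(1+β(Kᵢ−1)) = 0.
Check two-phase: ΣzᵢKᵢ = 1.1050 > 1 and Σzᵢ/Kᵢ = 1.7380 > 1, so g(0) = 0.1050 > 0 and g(1) = -0.7380 < 0.
Newton–Raphson from β = 0.5:
  β = 0.5000: g = -0.20266, g' = -0.6780 → β = 0.2011
  β = 0.2011: g = -0.01805, g' = -0.5922 → β = 0.1706
  β = 0.1706: g = 0.00003, g' = -0.5945 → β = 0.1707
Converged at β = 0.1707.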